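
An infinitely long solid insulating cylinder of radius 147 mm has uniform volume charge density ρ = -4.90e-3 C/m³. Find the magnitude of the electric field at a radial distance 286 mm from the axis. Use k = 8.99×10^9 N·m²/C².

By cylindrical symmetry E is radial; use a coaxial Gaussian cylinder of radius 286 mm and length L (r > 147 mm, full cross-section enclosed).
λ_enc = ρ·πR² = (-4.90×10^-3)π(0.147)² = -3.326×10^-4 C/m.
By Gauss's law (flux through the curved wall only), E·2πrL = λ_enc L/ε₀.
E = 2k|λ_enc|/r = 2(8.99×10^9)(3.326e-4)/(0.286) = 2.09×10^7 N/C.

2.09×10^7 V/m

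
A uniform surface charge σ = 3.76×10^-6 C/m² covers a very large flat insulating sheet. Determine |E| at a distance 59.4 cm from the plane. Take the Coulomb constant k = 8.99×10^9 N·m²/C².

2.12×10^5 N/C

Choose a cylindrical pillbox piercing the sheet, end faces (area A) parallel to it.
Flux Φ = 2EA and Q_enc = σA, so 2EA = σA/ε₀ ⇒ E = |σ|/(2ε₀), independent of distance.
E = 2πk|σ| = 2π(8.99×10^9)(3.76e-6) = 2.12×10^5 N/C.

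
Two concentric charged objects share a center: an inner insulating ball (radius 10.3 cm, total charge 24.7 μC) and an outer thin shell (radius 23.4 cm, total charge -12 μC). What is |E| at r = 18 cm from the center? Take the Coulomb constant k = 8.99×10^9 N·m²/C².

E = 6.85e6 N/C

Take a concentric spherical Gaussian surface of radius r = 18 cm (between the bodies, 10.3 cm < r < 23.4 cm).
Only the inner charge is enclosed; the outer shell contributes nothing inside itself. Q_enc = 24.7 μC = 2.47e-5 C.
Gauss's law: E·4πr² = Q_enc/ε₀.
E = k|Q_enc|/r² = (8.99×10^9)(2.47×10^-5)/(0.18)² = 6.85×10^6 N/C.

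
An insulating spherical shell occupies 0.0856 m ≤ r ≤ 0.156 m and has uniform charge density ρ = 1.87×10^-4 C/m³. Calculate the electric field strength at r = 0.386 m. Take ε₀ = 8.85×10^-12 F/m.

E ≈ 1.50e5 N/C

Take a concentric spherical Gaussian surface of radius r = 0.386 m (r > 0.156 m, enclosing the whole shell).
Q_enc = ρ·(4π/3)(b³ − a³) = (1.87×10^-4)·(4π/3)·((0.156)³ − (0.0856)³) = 2.482e-6 C.
By Gauss's law, ∮E·dA = E·4πr² = Q_enc/ε₀.
E = |Q_enc|/(4πε₀r²) = (2.482×10^-6)/(4π·8.85×10^-12·(0.386)²) = 1.50×10^5 N/C.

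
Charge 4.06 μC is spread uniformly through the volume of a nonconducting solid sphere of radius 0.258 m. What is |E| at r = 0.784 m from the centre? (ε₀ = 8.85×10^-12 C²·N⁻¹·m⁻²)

E = 5.94e4 V/m

Symmetry ⇒ E = E(r) r̂. Gaussian sphere of radius r = 0.784 m (r > R, so the entire charge is enclosed).
Q_enc = 4.06 μC = 4.06×10^-6 C.
Applying ∮E·dA = Q_enc/ε₀ with Φ = E(4πr²):
E = |Q_enc|/(4πε₀r²) = (4.06×10^-6)/(4π·8.85×10^-12·(0.784)²) = 5.94e4 N/C.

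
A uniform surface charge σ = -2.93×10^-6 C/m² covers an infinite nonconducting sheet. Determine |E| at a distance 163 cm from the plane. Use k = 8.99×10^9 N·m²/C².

E ≈ 1.66e5 N/C

By planar symmetry E is perpendicular to the sheet and uniform; use a Gaussian pillbox with flat faces of area A on each side of the sheet.
Only the two end caps contribute flux: Φ = 2EA. With Q_enc = σA, Gauss's law gives E = |σ|/(2ε₀).
E = 2πk|σ| = 2π(8.99×10^9)(2.93×10^-6) = 1.66×10^5 N/C.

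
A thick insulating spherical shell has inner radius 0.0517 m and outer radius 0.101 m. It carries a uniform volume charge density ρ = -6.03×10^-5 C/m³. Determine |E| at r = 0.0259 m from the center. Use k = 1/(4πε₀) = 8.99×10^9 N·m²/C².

|E| = 0 V/m

Use a concentric Gaussian sphere at r = 0.0259 m (r < 0.0517 m, inside the empty cavity).
No charge is enclosed, so by Gauss's law E·4πr² = 0 ⇒ E = 0.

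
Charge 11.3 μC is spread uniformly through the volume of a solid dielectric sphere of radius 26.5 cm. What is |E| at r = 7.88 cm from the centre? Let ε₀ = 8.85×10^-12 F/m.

Use a concentric Gaussian sphere at r = 7.88 cm (r < R).
For a uniform sphere the enclosed fraction is (r/R)³, so Q_enc = (11.3 μC)(0.0788/0.265)³ = 2.971×10^-7 C.
Applying ∮E·dA = Q_enc/ε₀ with Φ = E(4πr²):
E = |Q_enc|/(4πε₀r²) = (2.971×10^-7)/(4π·8.85×10^-12·(0.0788)²) = 4.30×10^5 N/C.

|E| = 4.30×10^5 N/C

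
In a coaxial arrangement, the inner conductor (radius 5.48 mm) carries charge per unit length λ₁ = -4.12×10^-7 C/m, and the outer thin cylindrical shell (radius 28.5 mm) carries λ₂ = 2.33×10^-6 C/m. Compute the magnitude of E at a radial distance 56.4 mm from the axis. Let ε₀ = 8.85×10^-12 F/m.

E ≈ 6.12×10^5 V/m

Choose a coaxial cylinder of radius r = 56.4 mm (arbitrary length L) as the Gaussian surface (r > 28.5 mm, enclosing both).
λ_enc = λ₁ + λ₂ = (-4.12×10^-7) + (2.33e-6) = 1.918×10^-6 C/m.
By Gauss's law (flux through the curved wall only), E·2πrL = λ_enc L/ε₀.
E = |λ_enc|/(2πε₀r) = (1.918×10^-6)/(2π·8.85×10^-12·0.0564) = 6.12×10^5 N/C.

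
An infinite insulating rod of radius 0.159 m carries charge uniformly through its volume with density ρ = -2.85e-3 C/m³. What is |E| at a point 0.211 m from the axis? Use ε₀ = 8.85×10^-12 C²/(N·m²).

E = 1.93×10^7 N/C

By cylindrical symmetry E is radial; use a coaxial Gaussian cylinder of radius 0.211 m and length L (r > 0.159 m, full cross-section enclosed).
λ_enc = ρ·πR² = (-2.85×10^-3)π(0.159)² = -2.264×10^-4 C/m.
Applying ∮E·dA = Q_enc/ε₀ with the end caps contributing no flux:
E = |λ_enc|/(2πε₀r) = (2.264×10^-4)/(2π·8.85×10^-12·0.211) = 1.93×10^7 N/C.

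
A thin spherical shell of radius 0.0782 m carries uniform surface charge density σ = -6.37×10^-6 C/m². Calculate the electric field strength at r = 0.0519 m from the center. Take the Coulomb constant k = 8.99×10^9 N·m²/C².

E = 0 (no enclosed charge)

Symmetry ⇒ E = E(r) r̂. Gaussian sphere of radius r = 0.0519 m (inside the shell, r < 0.0782 m).
All the charge is outside the Gaussian surface: Q_enc = 0, hence E = 0 everywhere inside the shell.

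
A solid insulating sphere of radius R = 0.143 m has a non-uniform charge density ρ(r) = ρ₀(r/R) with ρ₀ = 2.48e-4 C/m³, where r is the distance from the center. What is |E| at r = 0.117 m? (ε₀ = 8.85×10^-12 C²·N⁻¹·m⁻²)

6.71×10^5 N/C

By spherical symmetry E is radial; choose a Gaussian sphere of radius r = 0.117 m (r < R).
Integrate the density: Q_enc = 4π ∫₀^r ρ₀(r'/R)^1 r'² dr' = 4πρ₀ r^4/(4·R) = 1.021×10^-6 C.
Gauss's law: E·4πr² = Q_enc/ε₀.
E = |Q_enc|/(4πε₀r²) = (1.021×10^-6)/(4π·8.85×10^-12·(0.117)²) = 6.71×10^5 N/C.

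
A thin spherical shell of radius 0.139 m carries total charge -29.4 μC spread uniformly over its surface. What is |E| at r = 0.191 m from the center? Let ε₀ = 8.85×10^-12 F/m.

|E| = 7.25×10^6 N/C

Use a concentric Gaussian sphere at r = 0.191 m (r > 0.139 m).
The entire shell is enclosed: Q_enc = -2.94×10^-5 C.
Gauss's law: E·4πr² = Q_enc/ε₀.
E = |Q_enc|/(4πε₀r²) = (2.94×10^-5)/(4π·8.85×10^-12·(0.191)²) = 7.25×10^6 N/C.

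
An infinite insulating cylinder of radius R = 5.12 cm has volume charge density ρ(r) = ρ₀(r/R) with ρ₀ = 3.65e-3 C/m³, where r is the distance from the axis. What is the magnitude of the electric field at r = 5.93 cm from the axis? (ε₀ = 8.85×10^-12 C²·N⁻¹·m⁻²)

Choose a coaxial cylinder of radius r = 5.93 cm (arbitrary length L) as the Gaussian surface (r > R, full charge per length enclosed).
λ_enc = 2π ∫₀^R ρ₀(r'/R)^1 r' dr' = 2πρ₀R²/3 = 2.004×10^-5 C/m.
Gauss's law: E·2πrL = λ_enc L/ε₀.
E = |λ_enc|/(2πε₀r) = (2.004e-5)/(2π·8.85×10^-12·0.0593) = 6.08×10^6 N/C.

|E| = 6.08×10^6 V/m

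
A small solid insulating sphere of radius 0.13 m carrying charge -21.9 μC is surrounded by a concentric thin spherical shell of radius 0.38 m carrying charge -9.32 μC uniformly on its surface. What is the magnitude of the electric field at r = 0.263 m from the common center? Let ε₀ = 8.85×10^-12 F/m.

2.85e6 N/C

Use a concentric Gaussian sphere at r = 0.263 m (between the bodies, 0.13 m < r < 0.38 m).
Only the inner charge is enclosed; the outer shell contributes nothing inside itself. Q_enc = -21.9 μC = -2.19e-5 C.
Since E is radial and uniform over the Gaussian sphere, Φ = E·4πr² = Q_enc/ε₀.
E = |Q_enc|/(4πε₀r²) = (2.19×10^-5)/(4π·8.85×10^-12·(0.263)²) = 2.85e6 N/C.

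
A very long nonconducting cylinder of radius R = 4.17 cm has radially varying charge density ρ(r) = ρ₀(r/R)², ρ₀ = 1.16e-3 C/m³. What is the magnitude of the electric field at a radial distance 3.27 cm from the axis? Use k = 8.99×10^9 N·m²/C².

|E| ≈ 6.59×10^5 N/C

Coaxial Gaussian cylinder, radius r = 3.27 cm, length L (r < R).
λ_enc = ∫₀^r ρ(r')·2πr' dr' = (2πρ₀/R²)·r^4/4 = 1.198e-6 C/m.
Since E is radial and uniform over the curved surface, Φ = E·2πrL = Q_enc/ε₀ = λ_enc L/ε₀.
E = 2k|λ_enc|/r = 2(8.99×10^9)(1.198×10^-6)/(0.0327) = 6.59×10^5 N/C.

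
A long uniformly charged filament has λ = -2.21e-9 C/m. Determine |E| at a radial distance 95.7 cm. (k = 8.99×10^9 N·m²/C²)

Take a coaxial cylindrical Gaussian surface of radius r = 95.7 cm and length L.
Q_enc = λL, so λ_enc = -2.21×10^-9 C/m.
Gauss's law: E·2πrL = λ_enc L/ε₀.
E = 2k|λ_enc|/r = 2(8.99×10^9)(2.21×10^-9)/(0.957) = 41.5 N/C.

41.5 V/m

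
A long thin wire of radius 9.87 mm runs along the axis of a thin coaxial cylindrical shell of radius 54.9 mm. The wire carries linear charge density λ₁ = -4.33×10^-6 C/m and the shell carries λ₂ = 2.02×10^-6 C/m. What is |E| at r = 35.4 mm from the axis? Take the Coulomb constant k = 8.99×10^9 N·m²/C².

By cylindrical symmetry E is radial; use a coaxial Gaussian cylinder of radius 35.4 mm and length L (between the conductors, 9.87 mm < r < 54.9 mm).
Only the inner wire is enclosed; the outer shell contributes nothing inside itself. λ_enc = λ₁ = -4.33e-6 C/m.
By Gauss's law (flux through the curved wall only), E·2πrL = λ_enc L/ε₀.
E = 2k|λ_enc|/r = 2(8.99×10^9)(4.33×10^-6)/(0.0354) = 2.20×10^6 N/C.

|E| = 2.20e6 N/C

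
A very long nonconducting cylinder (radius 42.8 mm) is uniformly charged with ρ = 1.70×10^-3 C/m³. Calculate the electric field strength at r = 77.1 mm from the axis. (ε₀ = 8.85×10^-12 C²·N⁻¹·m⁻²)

Choose a coaxial cylinder of radius r = 77.1 mm (arbitrary length L) as the Gaussian surface (r > 42.8 mm, full cross-section enclosed).
λ_enc = ρ·πR² = (1.70e-3)π(0.0428)² = 9.783×10^-6 C/m.
By Gauss's law (flux through the curved wall only), E·2πrL = λ_enc L/ε₀.
E = |λ_enc|/(2πε₀r) = (9.783×10^-6)/(2π·8.85×10^-12·0.0771) = 2.28e6 N/C.

2.28×10^6 N/C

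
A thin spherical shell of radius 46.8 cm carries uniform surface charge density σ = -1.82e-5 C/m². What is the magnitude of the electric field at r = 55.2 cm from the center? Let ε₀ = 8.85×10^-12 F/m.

Symmetry ⇒ E = E(r) r̂. Gaussian sphere of radius r = 55.2 cm (r > 46.8 cm).
The entire shell is enclosed: Q_enc = σ·4πR² = (-1.82×10^-5)·4π·(0.468)² = -5.009×10^-5 C.
Applying ∮E·dA = Q_enc/ε₀ with Φ = E(4πr²):
E = |Q_enc|/(4πε₀r²) = (5.009e-5)/(4π·8.85×10^-12·(0.552)²) = 1.48×10^6 N/C.

|E| ≈ 1.48×10^6 V/m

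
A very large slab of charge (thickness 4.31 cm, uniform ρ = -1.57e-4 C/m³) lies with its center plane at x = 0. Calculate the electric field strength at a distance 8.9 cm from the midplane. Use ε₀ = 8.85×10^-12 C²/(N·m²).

3.82×10^5 V/m

The point |x| = 8.9 cm lies outside the slab (half-thickness 0.02155 m). A symmetric pillbox spanning the full slab encloses Q_enc = ρ·d·A.
Flux = 2EA ⇒ E = |ρ|d/(2ε₀), independent of distance outside.
E = (1.57e-4)(0.0431)/(2·8.85×10^-12) = 3.82×10^5 N/C.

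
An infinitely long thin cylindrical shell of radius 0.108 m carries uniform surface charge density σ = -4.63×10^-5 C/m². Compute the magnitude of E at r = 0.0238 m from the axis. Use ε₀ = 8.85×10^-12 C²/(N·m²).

Choose a coaxial cylinder of radius r = 0.0238 m (arbitrary length L) as the Gaussian surface (r < 0.108 m, inside the shell).
All the surface charge lies outside this cylinder: Q_enc = 0, hence E = 0.

E = 0 (no enclosed charge)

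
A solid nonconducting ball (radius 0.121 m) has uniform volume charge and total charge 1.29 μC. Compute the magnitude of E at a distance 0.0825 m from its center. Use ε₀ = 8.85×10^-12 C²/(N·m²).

Use a concentric Gaussian sphere at r = 0.0825 m (r < R).
Only the charge within r is enclosed: Q_enc = Q·(r/R)³ = (1.29 μC)·(0.0825 m/0.121 m)³ = 4.089×10^-7 C.
By Gauss's law, ∮E·dA = E·4πr² = Q_enc/ε₀.
E = |Q_enc|/(4πε₀r²) = (4.089×10^-7)/(4π·8.85×10^-12·(0.0825)²) = 5.40e5 N/C.

5.40×10^5 N/C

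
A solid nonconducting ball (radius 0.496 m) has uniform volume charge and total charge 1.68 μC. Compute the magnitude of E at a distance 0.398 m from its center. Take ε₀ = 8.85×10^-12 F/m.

E ≈ 4.93×10^4 N/C

By spherical symmetry E is radial; choose a Gaussian sphere of radius r = 0.398 m (r < R).
For a uniform sphere the enclosed fraction is (r/R)³, so Q_enc = (1.68 μC)(0.398/0.496)³ = 8.68×10^-7 C.
Applying ∮E·dA = Q_enc/ε₀ with Φ = E(4πr²):
E = |Q_enc|/(4πε₀r²) = (8.68×10^-7)/(4π·8.85×10^-12·(0.398)²) = 4.93e4 N/C.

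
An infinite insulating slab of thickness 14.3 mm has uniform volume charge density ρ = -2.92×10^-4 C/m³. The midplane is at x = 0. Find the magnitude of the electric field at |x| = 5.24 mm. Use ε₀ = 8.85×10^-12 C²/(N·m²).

By symmetry E is perpendicular to the slab. A Gaussian pillbox from −5.24 mm to +5.24 mm (face area A) lies entirely within the slab.
Q_enc = ρ·(2x)·A and flux = 2EA, so 2EA = 2ρxA/ε₀ ⇒ E = |ρ|x/ε₀.
E = (2.92×10^-4)(0.00524)/(8.85×10^-12) = 1.73×10^5 N/C.

E ≈ 1.73e5 V/m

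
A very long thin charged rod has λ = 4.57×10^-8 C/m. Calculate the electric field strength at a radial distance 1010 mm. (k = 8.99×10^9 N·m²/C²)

By cylindrical symmetry E is radial; use a coaxial Gaussian cylinder of radius 1010 mm and length L.
Q_enc = λL, so λ_enc = 4.57×10^-8 C/m.
Gauss's law: E·2πrL = λ_enc L/ε₀.
E = 2k|λ_enc|/r = 2(8.99×10^9)(4.57e-8)/(1.01) = 814 N/C.

814 N/C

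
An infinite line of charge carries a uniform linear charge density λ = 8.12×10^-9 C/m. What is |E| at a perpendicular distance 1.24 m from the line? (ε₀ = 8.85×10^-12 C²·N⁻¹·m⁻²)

Coaxial Gaussian cylinder, radius r = 1.24 m, length L.
Q_enc = λL, so λ_enc = 8.12×10^-9 C/m.
Gauss's law: E·2πrL = λ_enc L/ε₀.
E = |λ_enc|/(2πε₀r) = (8.12e-9)/(2π·8.85×10^-12·1.24) = 118 N/C.

E = 118 N/C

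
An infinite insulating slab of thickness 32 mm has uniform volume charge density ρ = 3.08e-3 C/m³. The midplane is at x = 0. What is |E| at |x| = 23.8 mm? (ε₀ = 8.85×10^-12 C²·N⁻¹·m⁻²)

|E| = 5.57×10^6 V/m

The point |x| = 23.8 mm lies outside the slab (half-thickness 0.016 m). A symmetric pillbox spanning the full slab encloses Q_enc = ρ·d·A.
Flux = 2EA ⇒ E = |ρ|d/(2ε₀), independent of distance outside.
E = (3.08e-3)(0.032)/(2·8.85×10^-12) = 5.57e6 N/C.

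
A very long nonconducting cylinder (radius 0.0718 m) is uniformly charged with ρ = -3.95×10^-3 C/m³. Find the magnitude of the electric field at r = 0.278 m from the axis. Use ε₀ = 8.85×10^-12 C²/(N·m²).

Choose a coaxial cylinder of radius r = 0.278 m (arbitrary length L) as the Gaussian surface (r > 0.0718 m, full cross-section enclosed).
λ_enc = ρ·πR² = (-3.95×10^-3)π(0.0718)² = -6.397e-5 C/m.
Applying ∮E·dA = Q_enc/ε₀ with the end caps contributing no flux:
E = |λ_enc|/(2πε₀r) = (6.397×10^-5)/(2π·8.85×10^-12·0.278) = 4.14e6 N/C.

E ≈ 4.14e6 N/C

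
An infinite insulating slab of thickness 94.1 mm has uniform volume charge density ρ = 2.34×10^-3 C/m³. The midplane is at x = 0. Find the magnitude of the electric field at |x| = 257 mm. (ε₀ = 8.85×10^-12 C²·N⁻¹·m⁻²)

The point |x| = 257 mm lies outside the slab (half-thickness 0.04705 m). A symmetric pillbox spanning the full slab encloses Q_enc = ρ·d·A.
Flux = 2EA ⇒ E = |ρ|d/(2ε₀), independent of distance outside.
E = (2.34×10^-3)(0.0941)/(2·8.85×10^-12) = 1.24×10^7 N/C.

|E| = 1.24×10^7 V/m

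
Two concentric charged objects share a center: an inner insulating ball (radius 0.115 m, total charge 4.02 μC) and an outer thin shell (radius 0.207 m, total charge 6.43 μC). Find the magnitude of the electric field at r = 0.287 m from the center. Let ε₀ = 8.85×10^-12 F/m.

E ≈ 1.14×10^6 V/m

Take a concentric spherical Gaussian surface of radius r = 0.287 m (r > 0.207 m, enclosing both).
Q_enc = (4.02 μC) + (6.43 μC) = 1.045×10^-5 C.
Gauss's law: E·4πr² = Q_enc/ε₀.
E = |Q_enc|/(4πε₀r²) = (1.045e-5)/(4π·8.85×10^-12·(0.287)²) = 1.14×10^6 N/C.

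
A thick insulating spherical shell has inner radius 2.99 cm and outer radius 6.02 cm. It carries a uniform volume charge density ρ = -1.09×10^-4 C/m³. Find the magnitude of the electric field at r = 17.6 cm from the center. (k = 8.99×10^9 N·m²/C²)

2.54e4 V/m

By spherical symmetry E is radial; choose a Gaussian sphere of radius r = 17.6 cm (r > 6.02 cm, enclosing the whole shell).
Q_enc = ρ·(4π/3)(b³ − a³) = (-1.09e-4)·(4π/3)·((0.0602)³ − (0.0299)³) = -8.741×10^-8 C.
By Gauss's law, ∮E·dA = E·4πr² = Q_enc/ε₀.
E = k|Q_enc|/r² = (8.99×10^9)(8.741×10^-8)/(0.176)² = 2.54e4 N/C.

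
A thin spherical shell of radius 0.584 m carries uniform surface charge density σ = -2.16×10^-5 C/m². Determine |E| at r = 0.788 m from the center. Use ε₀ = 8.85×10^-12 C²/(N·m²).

Symmetry ⇒ E = E(r) r̂. Gaussian sphere of radius r = 0.788 m (r > 0.584 m).
The entire shell is enclosed: Q_enc = σ·4πR² = (-2.16×10^-5)·4π·(0.584)² = -9.257×10^-5 C.
Applying ∮E·dA = Q_enc/ε₀ with Φ = E(4πr²):
E = |Q_enc|/(4πε₀r²) = (9.257e-5)/(4π·8.85×10^-12·(0.788)²) = 1.34×10^6 N/C.

E = 1.34×10^6 N/C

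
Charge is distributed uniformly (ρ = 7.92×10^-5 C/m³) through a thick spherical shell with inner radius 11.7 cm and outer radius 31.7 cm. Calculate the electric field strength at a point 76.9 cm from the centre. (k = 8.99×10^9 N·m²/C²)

Take a concentric spherical Gaussian surface of radius r = 76.9 cm (r > 31.7 cm, enclosing the whole shell).
Q_enc = ρ·(4π/3)(b³ − a³) = (7.92×10^-5)·(4π/3)·((0.317)³ − (0.117)³) = 1.004×10^-5 C.
Applying ∮E·dA = Q_enc/ε₀ with Φ = E(4πr²):
E = k|Q_enc|/r² = (8.99×10^9)(1.004e-5)/(0.769)² = 1.53e5 N/C.

E = 1.53×10^5 V/m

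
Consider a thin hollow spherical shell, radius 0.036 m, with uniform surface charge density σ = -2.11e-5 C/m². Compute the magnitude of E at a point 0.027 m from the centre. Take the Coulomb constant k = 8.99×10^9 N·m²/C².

E = 0

Symmetry ⇒ E = E(r) r̂. Gaussian sphere of radius r = 0.027 m (inside the shell, r < 0.036 m).
No charge lies within this surface, so Q_enc = 0 and Gauss's law gives E·4πr² = 0 ⇒ E = 0.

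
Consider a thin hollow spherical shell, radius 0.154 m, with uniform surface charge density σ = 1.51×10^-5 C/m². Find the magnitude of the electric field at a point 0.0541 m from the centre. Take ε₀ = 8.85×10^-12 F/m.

Use a concentric Gaussian sphere at r = 0.0541 m (inside the shell, r < 0.154 m).
All the charge is outside the Gaussian surface: Q_enc = 0, hence E = 0 everywhere inside the shell.

E = 0 (no enclosed charge)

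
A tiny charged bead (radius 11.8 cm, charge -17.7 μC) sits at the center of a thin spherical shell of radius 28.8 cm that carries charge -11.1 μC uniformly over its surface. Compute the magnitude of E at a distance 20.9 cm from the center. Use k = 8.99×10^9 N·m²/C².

E ≈ 3.64e6 N/C

By spherical symmetry E is radial; choose a Gaussian sphere of radius r = 20.9 cm (between the bodies, 11.8 cm < r < 28.8 cm).
The shell at 28.8 cm lies outside the Gaussian surface, so Q_enc = -17.7 μC = -1.77e-5 C.
Since E is radial and uniform over the Gaussian sphere, Φ = E·4πr² = Q_enc/ε₀.
E = k|Q_enc|/r² = (8.99×10^9)(1.77×10^-5)/(0.209)² = 3.64×10^6 N/C.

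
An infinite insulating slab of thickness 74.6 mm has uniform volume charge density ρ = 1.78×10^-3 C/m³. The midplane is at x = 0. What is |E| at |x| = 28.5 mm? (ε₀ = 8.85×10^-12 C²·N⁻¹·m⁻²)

E = 5.73e6 V/m

By symmetry E is perpendicular to the slab. A Gaussian pillbox from −28.5 mm to +28.5 mm (face area A) lies entirely within the slab.
Q_enc = ρ·(2x)·A and flux = 2EA, so 2EA = 2ρxA/ε₀ ⇒ E = |ρ|x/ε₀.
E = (1.78×10^-3)(0.0285)/(8.85×10^-12) = 5.73×10^6 N/C.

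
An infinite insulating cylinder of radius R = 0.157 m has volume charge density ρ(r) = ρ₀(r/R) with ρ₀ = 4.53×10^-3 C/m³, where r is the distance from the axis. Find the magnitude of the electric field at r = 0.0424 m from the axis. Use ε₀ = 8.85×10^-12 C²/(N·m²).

Choose a coaxial cylinder of radius r = 0.0424 m (arbitrary length L) as the Gaussian surface (r < R).
Integrating ρ over the cross-section to radius r: λ_enc = (2πρ₀/R) ∫₀^r r'^2 dr' = 2πρ₀ r^3/(3·R) = 4.606e-6 C/m.
Applying ∮E·dA = Q_enc/ε₀ with the end caps contributing no flux:
E = |λ_enc|/(2πε₀r) = (4.606×10^-6)/(2π·8.85×10^-12·0.0424) = 1.95×10^6 N/C.

|E| = 1.95×10^6 N/C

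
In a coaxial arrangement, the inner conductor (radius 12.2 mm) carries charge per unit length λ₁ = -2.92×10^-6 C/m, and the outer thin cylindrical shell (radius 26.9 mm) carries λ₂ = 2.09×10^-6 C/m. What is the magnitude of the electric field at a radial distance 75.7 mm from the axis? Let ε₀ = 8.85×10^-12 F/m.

By cylindrical symmetry E is radial; use a coaxial Gaussian cylinder of radius 75.7 mm and length L (r > 26.9 mm, enclosing both).
λ_enc = λ₁ + λ₂ = (-2.92×10^-6) + (2.09×10^-6) = -8.30×10^-7 C/m.
Applying ∮E·dA = Q_enc/ε₀ with the end caps contributing no flux:
E = |λ_enc|/(2πε₀r) = (8.30e-7)/(2π·8.85×10^-12·0.0757) = 1.97e5 N/C.

E ≈ 1.97×10^5 V/m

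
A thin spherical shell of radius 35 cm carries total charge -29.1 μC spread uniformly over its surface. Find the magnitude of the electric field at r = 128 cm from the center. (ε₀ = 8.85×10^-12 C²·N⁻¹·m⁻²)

|E| ≈ 1.60×10^5 N/C

Symmetry ⇒ E = E(r) r̂. Gaussian sphere of radius r = 128 cm (r > 35 cm).
The entire shell is enclosed: Q_enc = -2.91e-5 C.
Applying ∮E·dA = Q_enc/ε₀ with Φ = E(4πr²):
E = |Q_enc|/(4πε₀r²) = (2.91e-5)/(4π·8.85×10^-12·(1.28)²) = 1.60e5 N/C.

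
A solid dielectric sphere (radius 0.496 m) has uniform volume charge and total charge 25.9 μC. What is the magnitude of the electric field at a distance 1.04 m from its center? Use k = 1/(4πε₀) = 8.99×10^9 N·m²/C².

Take a concentric spherical Gaussian surface of radius r = 1.04 m (r > R, so the entire charge is enclosed).
Q_enc = 25.9 μC = 2.59×10^-5 C.
Gauss's law: E·4πr² = Q_enc/ε₀.
E = k|Q_enc|/r² = (8.99×10^9)(2.59×10^-5)/(1.04)² = 2.15×10^5 N/C.

|E| ≈ 2.15e5 N/C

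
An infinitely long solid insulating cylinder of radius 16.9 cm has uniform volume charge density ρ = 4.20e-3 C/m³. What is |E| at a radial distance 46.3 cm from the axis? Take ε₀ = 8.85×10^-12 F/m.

By cylindrical symmetry E is radial; use a coaxial Gaussian cylinder of radius 46.3 cm and length L (r > 16.9 cm, full cross-section enclosed).
λ_enc = ρ·πR² = (4.20×10^-3)π(0.169)² = 3.769e-4 C/m.
Gauss's law: E·2πrL = λ_enc L/ε₀.
E = |λ_enc|/(2πε₀r) = (3.769×10^-4)/(2π·8.85×10^-12·0.463) = 1.46e7 N/C.

|E| ≈ 1.46e7 V/m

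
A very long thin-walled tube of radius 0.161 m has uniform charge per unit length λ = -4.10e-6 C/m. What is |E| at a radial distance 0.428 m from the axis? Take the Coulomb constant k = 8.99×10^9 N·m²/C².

|E| ≈ 1.72e5 N/C

By cylindrical symmetry E is radial; use a coaxial Gaussian cylinder of radius 0.428 m and length L (r > 0.161 m).
The full line charge is enclosed: λ_enc = -4.10×10^-6 C/m.
Gauss's law: E·2πrL = λ_enc L/ε₀.
E = 2k|λ_enc|/r = 2(8.99×10^9)(4.10×10^-6)/(0.428) = 1.72×10^5 N/C.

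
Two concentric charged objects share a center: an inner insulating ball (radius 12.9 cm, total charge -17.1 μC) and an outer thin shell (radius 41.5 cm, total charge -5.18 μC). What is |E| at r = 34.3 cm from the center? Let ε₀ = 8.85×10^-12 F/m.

1.31×10^6 N/C

Symmetry ⇒ E = E(r) r̂. Gaussian sphere of radius r = 34.3 cm (between the bodies, 12.9 cm < r < 41.5 cm).
The shell at 41.5 cm lies outside the Gaussian surface, so Q_enc = -17.1 μC = -1.71×10^-5 C.
Applying ∮E·dA = Q_enc/ε₀ with Φ = E(4πr²):
E = |Q_enc|/(4πε₀r²) = (1.71×10^-5)/(4π·8.85×10^-12·(0.343)²) = 1.31e6 N/C.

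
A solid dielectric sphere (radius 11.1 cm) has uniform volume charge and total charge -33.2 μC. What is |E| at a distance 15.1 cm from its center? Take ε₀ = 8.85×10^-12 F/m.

Take a concentric spherical Gaussian surface of radius r = 15.1 cm (r > R, so the entire charge is enclosed).
Q_enc = -33.2 μC = -3.32×10^-5 C.
Applying ∮E·dA = Q_enc/ε₀ with Φ = E(4πr²):
E = |Q_enc|/(4πε₀r²) = (3.32×10^-5)/(4π·8.85×10^-12·(0.151)²) = 1.31×10^7 N/C.

E = 1.31×10^7 N/C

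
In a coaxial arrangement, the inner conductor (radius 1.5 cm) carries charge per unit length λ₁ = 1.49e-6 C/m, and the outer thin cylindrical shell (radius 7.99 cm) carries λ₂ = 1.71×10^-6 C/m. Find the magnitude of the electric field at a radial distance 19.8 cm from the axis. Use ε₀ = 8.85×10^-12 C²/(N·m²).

2.91×10^5 N/C

Choose a coaxial cylinder of radius r = 19.8 cm (arbitrary length L) as the Gaussian surface (r > 7.99 cm, enclosing both).
λ_enc = λ₁ + λ₂ = (1.49e-6) + (1.71×10^-6) = 3.20×10^-6 C/m.
By Gauss's law (flux through the curved wall only), E·2πrL = λ_enc L/ε₀.
E = |λ_enc|/(2πε₀r) = (3.20e-6)/(2π·8.85×10^-12·0.198) = 2.91e5 N/C.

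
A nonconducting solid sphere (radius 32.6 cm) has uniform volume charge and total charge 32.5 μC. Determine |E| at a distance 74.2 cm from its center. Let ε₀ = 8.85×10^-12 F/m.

|E| = 5.31×10^5 V/m

Take a concentric spherical Gaussian surface of radius r = 74.2 cm (r > R, so the entire charge is enclosed).
Q_enc = 32.5 μC = 3.25×10^-5 C.
Applying ∮E·dA = Q_enc/ε₀ with Φ = E(4πr²):
E = |Q_enc|/(4πε₀r²) = (3.25×10^-5)/(4π·8.85×10^-12·(0.742)²) = 5.31e5 N/C.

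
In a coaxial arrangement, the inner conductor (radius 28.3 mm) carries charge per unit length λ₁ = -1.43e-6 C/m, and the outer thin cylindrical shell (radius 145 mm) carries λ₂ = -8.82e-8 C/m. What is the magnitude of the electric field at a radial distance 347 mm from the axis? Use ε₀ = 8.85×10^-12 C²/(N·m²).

E ≈ 7.87×10^4 V/m

Coaxial Gaussian cylinder, radius r = 347 mm, length L (r > 145 mm, enclosing both).
λ_enc = λ₁ + λ₂ = (-1.43×10^-6) + (-8.82×10^-8) = -1.518×10^-6 C/m.
Since E is radial and uniform over the curved surface, Φ = E·2πrL = Q_enc/ε₀ = λ_enc L/ε₀.
E = |λ_enc|/(2πε₀r) = (1.518×10^-6)/(2π·8.85×10^-12·0.347) = 7.87×10^4 N/C.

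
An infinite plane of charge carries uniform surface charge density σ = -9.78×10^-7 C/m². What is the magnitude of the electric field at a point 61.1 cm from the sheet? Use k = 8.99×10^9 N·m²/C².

Choose a cylindrical pillbox piercing the sheet, end faces (area A) parallel to it.
Flux Φ = 2EA and Q_enc = σA, so 2EA = σA/ε₀ ⇒ E = |σ|/(2ε₀), independent of distance.
E = 2πk|σ| = 2π(8.99×10^9)(9.78×10^-7) = 5.52×10^4 N/C.

E = 5.52×10^4 V/m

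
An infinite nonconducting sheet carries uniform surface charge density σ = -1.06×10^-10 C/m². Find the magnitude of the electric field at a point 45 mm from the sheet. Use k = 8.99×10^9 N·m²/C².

|E| = 5.99 V/m

Choose a cylindrical pillbox piercing the sheet, end faces (area A) parallel to it.
Only the two end caps contribute flux: Φ = 2EA. With Q_enc = σA, Gauss's law gives E = |σ|/(2ε₀).
E = 2πk|σ| = 2π(8.99×10^9)(1.06e-10) = 5.99 N/C.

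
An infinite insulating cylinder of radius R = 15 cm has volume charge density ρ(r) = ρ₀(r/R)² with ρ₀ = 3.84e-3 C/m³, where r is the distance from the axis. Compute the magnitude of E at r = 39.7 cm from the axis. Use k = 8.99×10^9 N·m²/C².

Coaxial Gaussian cylinder, radius r = 39.7 cm, length L (r > R, full charge per length enclosed).
λ_enc = 2π ∫₀^R ρ₀(r'/R)^2 r' dr' = 2πρ₀R²/4 = 1.357×10^-4 C/m.
Applying ∮E·dA = Q_enc/ε₀ with the end caps contributing no flux:
E = 2k|λ_enc|/r = 2(8.99×10^9)(1.357e-4)/(0.397) = 6.15×10^6 N/C.

|E| ≈ 6.15×10^6 N/C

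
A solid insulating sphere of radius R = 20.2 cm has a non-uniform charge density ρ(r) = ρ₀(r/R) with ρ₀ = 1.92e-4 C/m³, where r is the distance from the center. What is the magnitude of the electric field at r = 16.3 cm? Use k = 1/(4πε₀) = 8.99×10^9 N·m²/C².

Symmetry ⇒ E = E(r) r̂. Gaussian sphere of radius r = 16.3 cm (r < R).
Integrate the density: Q_enc = 4π ∫₀^r ρ₀(r'/R)^1 r'² dr' = 4πρ₀ r^4/(4·R) = 2.108×10^-6 C.
By Gauss's law, ∮E·dA = E·4πr² = Q_enc/ε₀.
E = k|Q_enc|/r² = (8.99×10^9)(2.108e-6)/(0.163)² = 7.13×10^5 N/C.

|E| = 7.13×10^5 N/C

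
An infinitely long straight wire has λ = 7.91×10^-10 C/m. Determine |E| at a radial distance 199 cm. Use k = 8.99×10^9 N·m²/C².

Take a coaxial cylindrical Gaussian surface of radius r = 199 cm and length L.
Q_enc = λL, so λ_enc = 7.91×10^-10 C/m.
By Gauss's law (flux through the curved wall only), E·2πrL = λ_enc L/ε₀.
E = 2k|λ_enc|/r = 2(8.99×10^9)(7.91e-10)/(1.99) = 7.15 N/C.

7.15 N/C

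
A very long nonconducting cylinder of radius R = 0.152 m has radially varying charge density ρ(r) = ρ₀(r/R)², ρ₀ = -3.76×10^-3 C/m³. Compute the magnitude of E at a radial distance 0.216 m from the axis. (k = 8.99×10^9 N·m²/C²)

Choose a coaxial cylinder of radius r = 0.216 m (arbitrary length L) as the Gaussian surface (r > R, full charge per length enclosed).
λ_enc = 2π ∫₀^R ρ₀(r'/R)^2 r' dr' = 2πρ₀R²/4 = -1.365×10^-4 C/m.
By Gauss's law (flux through the curved wall only), E·2πrL = λ_enc L/ε₀.
E = 2k|λ_enc|/r = 2(8.99×10^9)(1.365×10^-4)/(0.216) = 1.14×10^7 N/C.

E = 1.14×10^7 V/m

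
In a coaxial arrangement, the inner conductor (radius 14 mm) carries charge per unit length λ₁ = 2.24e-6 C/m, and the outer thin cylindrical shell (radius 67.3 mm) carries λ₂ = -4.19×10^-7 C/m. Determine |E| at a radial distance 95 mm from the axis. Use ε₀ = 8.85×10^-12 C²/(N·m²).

By cylindrical symmetry E is radial; use a coaxial Gaussian cylinder of radius 95 mm and length L (r > 67.3 mm, enclosing both).
λ_enc = λ₁ + λ₂ = (2.24e-6) + (-4.19×10^-7) = 1.821e-6 C/m.
Gauss's law: E·2πrL = λ_enc L/ε₀.
E = |λ_enc|/(2πε₀r) = (1.821e-6)/(2π·8.85×10^-12·0.095) = 3.45×10^5 N/C.

|E| = 3.45×10^5 V/m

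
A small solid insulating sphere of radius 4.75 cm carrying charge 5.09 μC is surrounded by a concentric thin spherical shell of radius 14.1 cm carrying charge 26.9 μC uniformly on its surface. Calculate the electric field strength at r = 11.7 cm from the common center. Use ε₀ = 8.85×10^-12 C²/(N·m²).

|E| ≈ 3.34×10^6 N/C

By spherical symmetry E is radial; choose a Gaussian sphere of radius r = 11.7 cm (between the bodies, 4.75 cm < r < 14.1 cm).
The shell at 14.1 cm lies outside the Gaussian surface, so Q_enc = 5.09 μC = 5.09e-6 C.
By Gauss's law, ∮E·dA = E·4πr² = Q_enc/ε₀.
E = |Q_enc|/(4πε₀r²) = (5.09×10^-6)/(4π·8.85×10^-12·(0.117)²) = 3.34e6 N/C.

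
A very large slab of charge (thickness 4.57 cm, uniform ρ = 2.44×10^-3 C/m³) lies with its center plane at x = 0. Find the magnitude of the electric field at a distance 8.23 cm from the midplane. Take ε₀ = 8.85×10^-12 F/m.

|E| = 6.30×10^6 V/m

The point |x| = 8.23 cm lies outside the slab (half-thickness 0.02285 m). A symmetric pillbox spanning the full slab encloses Q_enc = ρ·d·A.
Flux = 2EA ⇒ E = |ρ|d/(2ε₀), independent of distance outside.
E = (2.44e-3)(0.0457)/(2·8.85×10^-12) = 6.30e6 N/C.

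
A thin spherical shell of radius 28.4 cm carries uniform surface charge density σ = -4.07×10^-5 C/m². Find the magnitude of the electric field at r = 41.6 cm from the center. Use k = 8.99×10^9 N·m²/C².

E ≈ 2.14e6 V/m

Symmetry ⇒ E = E(r) r̂. Gaussian sphere of radius r = 41.6 cm (r > 28.4 cm).
The entire shell is enclosed: Q_enc = σ·4πR² = (-4.07×10^-5)·4π·(0.284)² = -4.125×10^-5 C.
Applying ∮E·dA = Q_enc/ε₀ with Φ = E(4πr²):
E = k|Q_enc|/r² = (8.99×10^9)(4.125×10^-5)/(0.416)² = 2.14×10^6 N/C.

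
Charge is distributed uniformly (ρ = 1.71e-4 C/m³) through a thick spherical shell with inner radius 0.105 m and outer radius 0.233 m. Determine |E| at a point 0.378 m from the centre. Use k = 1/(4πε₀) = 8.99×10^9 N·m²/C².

Use a concentric Gaussian sphere at r = 0.378 m (r > 0.233 m, enclosing the whole shell).
Q_enc = ρ·(4π/3)(b³ − a³) = (1.71×10^-4)·(4π/3)·((0.233)³ − (0.105)³) = 8.231×10^-6 C.
Applying ∮E·dA = Q_enc/ε₀ with Φ = E(4πr²):
E = k|Q_enc|/r² = (8.99×10^9)(8.231×10^-6)/(0.378)² = 5.18×10^5 N/C.

E = 5.18×10^5 N/C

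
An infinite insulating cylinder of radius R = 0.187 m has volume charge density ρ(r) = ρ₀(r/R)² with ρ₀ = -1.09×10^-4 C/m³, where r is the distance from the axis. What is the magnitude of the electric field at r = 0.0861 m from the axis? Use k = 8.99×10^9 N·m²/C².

5.62×10^4 V/m

Choose a coaxial cylinder of radius r = 0.0861 m (arbitrary length L) as the Gaussian surface (r < R).
Integrating ρ over the cross-section to radius r: λ_enc = (2πρ₀/R²) ∫₀^r r'^3 dr' = 2πρ₀ r^4/(4·R²) = -2.691×10^-7 C/m.
Since E is radial and uniform over the curved surface, Φ = E·2πrL = Q_enc/ε₀ = λ_enc L/ε₀.
E = 2k|λ_enc|/r = 2(8.99×10^9)(2.691e-7)/(0.0861) = 5.62×10^4 N/C.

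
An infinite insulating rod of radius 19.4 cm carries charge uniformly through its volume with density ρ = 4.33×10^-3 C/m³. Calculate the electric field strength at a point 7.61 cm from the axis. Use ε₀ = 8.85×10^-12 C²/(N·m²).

By cylindrical symmetry E is radial; use a coaxial Gaussian cylinder of radius 7.61 cm and length L (r < R).
Charge inside radius r per length L is ρ·πr²·L, so λ_enc = ρπr² = 7.878e-5 C/m.
Applying ∮E·dA = Q_enc/ε₀ with the end caps contributing no flux:
E = |λ_enc|/(2πε₀r) = (7.878×10^-5)/(2π·8.85×10^-12·0.0761) = 1.86×10^7 N/C.

|E| ≈ 1.86e7 N/C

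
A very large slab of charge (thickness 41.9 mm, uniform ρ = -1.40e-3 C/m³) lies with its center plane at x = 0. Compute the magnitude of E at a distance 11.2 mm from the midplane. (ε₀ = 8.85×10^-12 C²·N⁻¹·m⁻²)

By symmetry E is perpendicular to the slab. A Gaussian pillbox from −11.2 mm to +11.2 mm (face area A) lies entirely within the slab.
Q_enc = ρ·(2x)·A and flux = 2EA, so 2EA = 2ρxA/ε₀ ⇒ E = |ρ|x/ε₀.
E = (1.40×10^-3)(0.0112)/(8.85×10^-12) = 1.77×10^6 N/C.

E = 1.77×10^6 N/C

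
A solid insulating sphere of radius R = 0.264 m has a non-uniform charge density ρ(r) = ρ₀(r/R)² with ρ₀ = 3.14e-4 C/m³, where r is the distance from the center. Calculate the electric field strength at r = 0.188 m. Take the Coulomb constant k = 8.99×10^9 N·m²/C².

By spherical symmetry E is radial; choose a Gaussian sphere of radius r = 0.188 m (r < R).
Integrate the density: Q_enc = 4π ∫₀^r ρ₀(r'/R)^2 r'² dr' = 4πρ₀ r^5/(5·R²) = 2.659×10^-6 C.
Applying ∮E·dA = Q_enc/ε₀ with Φ = E(4πr²):
E = k|Q_enc|/r² = (8.99×10^9)(2.659×10^-6)/(0.188)² = 6.76×10^5 N/C.

|E| = 6.76×10^5 N/C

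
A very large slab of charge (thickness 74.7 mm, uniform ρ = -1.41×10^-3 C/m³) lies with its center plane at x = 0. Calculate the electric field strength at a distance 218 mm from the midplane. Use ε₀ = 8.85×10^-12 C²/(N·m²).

The point |x| = 218 mm lies outside the slab (half-thickness 0.03735 m). A symmetric pillbox spanning the full slab encloses Q_enc = ρ·d·A.
Flux = 2EA ⇒ E = |ρ|d/(2ε₀), independent of distance outside.
E = (1.41×10^-3)(0.0747)/(2·8.85×10^-12) = 5.95e6 N/C.

|E| ≈ 5.95e6 N/C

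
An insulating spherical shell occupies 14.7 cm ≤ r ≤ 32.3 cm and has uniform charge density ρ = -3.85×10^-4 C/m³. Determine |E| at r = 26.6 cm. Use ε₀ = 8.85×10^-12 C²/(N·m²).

By spherical symmetry E is radial; choose a Gaussian sphere of radius r = 26.6 cm (within the shell material, 14.7 cm < r < 32.3 cm).
Only the shell between 14.7 cm and r is enclosed: Q_enc = ρ·(4π/3)(r³ − a³) = (-3.85×10^-4)·(4π/3)·((0.266)³ − (0.147)³) = -2.523e-5 C.
By Gauss's law, ∮E·dA = E·4πr² = Q_enc/ε₀.
E = |Q_enc|/(4πε₀r²) = (2.523×10^-5)/(4π·8.85×10^-12·(0.266)²) = 3.21×10^6 N/C.

|E| ≈ 3.21e6 N/C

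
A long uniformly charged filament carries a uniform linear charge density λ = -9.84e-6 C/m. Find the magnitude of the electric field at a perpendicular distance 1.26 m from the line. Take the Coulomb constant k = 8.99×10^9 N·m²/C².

E ≈ 1.40×10^5 N/C

Take a coaxial cylindrical Gaussian surface of radius r = 1.26 m and length L.
Q_enc = λL, so λ_enc = -9.84×10^-6 C/m.
Applying ∮E·dA = Q_enc/ε₀ with the end caps contributing no flux:
E = 2k|λ_enc|/r = 2(8.99×10^9)(9.84e-6)/(1.26) = 1.40×10^5 N/C.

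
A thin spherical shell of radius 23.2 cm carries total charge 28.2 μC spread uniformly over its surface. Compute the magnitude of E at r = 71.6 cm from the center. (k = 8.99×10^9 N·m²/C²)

By spherical symmetry E is radial; choose a Gaussian sphere of radius r = 71.6 cm (r > 23.2 cm).
The entire shell is enclosed: Q_enc = 2.82e-5 C.
Gauss's law: E·4πr² = Q_enc/ε₀.
E = k|Q_enc|/r² = (8.99×10^9)(2.82×10^-5)/(0.716)² = 4.95×10^5 N/C.

4.95×10^5 N/C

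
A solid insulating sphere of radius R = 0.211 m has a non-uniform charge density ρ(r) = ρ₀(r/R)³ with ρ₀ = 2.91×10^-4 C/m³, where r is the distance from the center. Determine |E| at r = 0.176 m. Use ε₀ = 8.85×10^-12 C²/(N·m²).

Use a concentric Gaussian sphere at r = 0.176 m (r < R).
Integrate the density: Q_enc = 4π ∫₀^r ρ₀(r'/R)^3 r'² dr' = 4πρ₀ r^6/(6·R³) = 1.928e-6 C.
Applying ∮E·dA = Q_enc/ε₀ with Φ = E(4πr²):
E = |Q_enc|/(4πε₀r²) = (1.928e-6)/(4π·8.85×10^-12·(0.176)²) = 5.60e5 N/C.

E = 5.60×10^5 N/C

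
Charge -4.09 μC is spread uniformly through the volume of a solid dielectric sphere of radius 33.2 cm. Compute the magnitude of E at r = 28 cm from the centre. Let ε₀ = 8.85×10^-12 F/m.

Take a concentric spherical Gaussian surface of radius r = 28 cm (r < R).
For a uniform sphere the enclosed fraction is (r/R)³, so Q_enc = (-4.09 μC)(0.28/0.332)³ = -2.453×10^-6 C.
Applying ∮E·dA = Q_enc/ε₀ with Φ = E(4πr²):
E = |Q_enc|/(4πε₀r²) = (2.453×10^-6)/(4π·8.85×10^-12·(0.28)²) = 2.81×10^5 N/C.

|E| ≈ 2.81×10^5 V/m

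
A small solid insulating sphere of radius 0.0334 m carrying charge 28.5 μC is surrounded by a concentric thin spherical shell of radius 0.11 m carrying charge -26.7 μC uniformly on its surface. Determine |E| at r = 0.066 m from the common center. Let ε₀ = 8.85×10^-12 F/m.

5.88e7 N/C

Symmetry ⇒ E = E(r) r̂. Gaussian sphere of radius r = 0.066 m (between the bodies, 0.0334 m < r < 0.11 m).
The shell at 0.11 m lies outside the Gaussian surface, so Q_enc = 28.5 μC = 2.85×10^-5 C.
By Gauss's law, ∮E·dA = E·4πr² = Q_enc/ε₀.
E = |Q_enc|/(4πε₀r²) = (2.85×10^-5)/(4π·8.85×10^-12·(0.066)²) = 5.88×10^7 N/C.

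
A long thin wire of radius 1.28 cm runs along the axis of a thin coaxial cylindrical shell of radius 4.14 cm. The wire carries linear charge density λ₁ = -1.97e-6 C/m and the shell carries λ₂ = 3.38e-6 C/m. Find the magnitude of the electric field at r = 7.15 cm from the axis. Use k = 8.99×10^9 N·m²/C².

Coaxial Gaussian cylinder, radius r = 7.15 cm, length L (r > 4.14 cm, enclosing both).
λ_enc = λ₁ + λ₂ = (-1.97e-6) + (3.38×10^-6) = 1.41e-6 C/m.
Applying ∮E·dA = Q_enc/ε₀ with the end caps contributing no flux:
E = 2k|λ_enc|/r = 2(8.99×10^9)(1.41×10^-6)/(0.0715) = 3.55×10^5 N/C.

|E| = 3.55×10^5 N/C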